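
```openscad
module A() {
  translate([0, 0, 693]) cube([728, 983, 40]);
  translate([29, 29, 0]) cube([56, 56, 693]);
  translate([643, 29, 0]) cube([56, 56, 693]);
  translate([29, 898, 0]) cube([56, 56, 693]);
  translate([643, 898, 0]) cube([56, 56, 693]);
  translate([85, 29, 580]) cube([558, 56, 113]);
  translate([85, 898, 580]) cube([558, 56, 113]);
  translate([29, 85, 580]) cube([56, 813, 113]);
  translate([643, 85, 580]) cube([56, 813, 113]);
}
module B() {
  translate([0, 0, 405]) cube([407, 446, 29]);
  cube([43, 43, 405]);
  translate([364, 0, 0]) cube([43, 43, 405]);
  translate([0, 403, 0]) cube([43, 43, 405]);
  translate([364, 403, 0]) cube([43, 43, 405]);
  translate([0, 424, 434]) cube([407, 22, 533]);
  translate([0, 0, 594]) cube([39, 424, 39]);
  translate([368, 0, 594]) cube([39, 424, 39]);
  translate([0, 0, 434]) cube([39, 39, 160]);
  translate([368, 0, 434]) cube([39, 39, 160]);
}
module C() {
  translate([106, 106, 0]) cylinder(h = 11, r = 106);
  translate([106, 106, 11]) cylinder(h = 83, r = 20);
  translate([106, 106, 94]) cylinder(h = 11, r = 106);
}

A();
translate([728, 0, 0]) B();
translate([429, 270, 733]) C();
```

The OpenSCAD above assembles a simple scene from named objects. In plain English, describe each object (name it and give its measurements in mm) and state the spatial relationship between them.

A is a table: top 728 mm (x) × 983 mm (y), 40 mm thick, upper face at z = 733 mm, on four 56×56 mm square legs, each inset 29 mm from the nearest pair of top edges, running from z = 0 to the bottom of the top. Four apron rails, 56 mm thick and 113 mm tall, run between adjacent legs with their top edges flush with the underside of the top and their outer faces flush with the legs' outer faces.

B is a chair. The seat is a 407×446×29 mm slab with its top at z = 434 mm, on four 43×43 mm corner legs (flush with the seat edges, standing on z = 0). A flat backrest 22 mm thick, 533 mm tall, spans the full seat width and rises from the seat top along its +y edge, rear face flush with the rear of the seat. Two armrests of 39×39 mm section run along each side from the seat's front edge to the front of the backrest, top faces 199 mm above the seat top and outer faces flush with the seat's x-edges; a 39×39 mm post under the front of each armrest stands on the seat at the front corner.

C is a spool: two coaxial disc flanges of radius 106 mm and thickness 11 mm, joined by a core cylinder of radius 20 mm and height 83 mm. The lower flange rests on z = 0 and the three cylinders share a vertical axis.

The chair is against the table's +x side, with their −y faces flush. The spool is on top of the table.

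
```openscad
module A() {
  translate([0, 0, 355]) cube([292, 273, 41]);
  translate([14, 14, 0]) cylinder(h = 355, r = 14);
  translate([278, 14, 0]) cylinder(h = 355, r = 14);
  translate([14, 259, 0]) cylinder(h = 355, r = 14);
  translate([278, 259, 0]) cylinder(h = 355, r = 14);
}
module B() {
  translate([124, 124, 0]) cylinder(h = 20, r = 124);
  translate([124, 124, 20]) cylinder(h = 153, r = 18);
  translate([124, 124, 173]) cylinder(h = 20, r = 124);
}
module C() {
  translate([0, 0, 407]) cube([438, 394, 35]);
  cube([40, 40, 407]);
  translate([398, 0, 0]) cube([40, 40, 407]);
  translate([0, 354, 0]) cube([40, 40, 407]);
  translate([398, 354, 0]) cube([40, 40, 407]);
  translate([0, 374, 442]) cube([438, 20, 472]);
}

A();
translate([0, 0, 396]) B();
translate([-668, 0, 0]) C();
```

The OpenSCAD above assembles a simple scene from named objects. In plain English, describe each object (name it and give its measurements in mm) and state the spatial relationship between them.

A is a four-legged stool. The seat is a 292×273×41 mm slab whose top surface is at z = 396 mm; four round legs, each 28 mm in diameter, run from the floor (z = 0) to the underside of the seat, each leg's axis is inset half a diameter from the nearest pair of seat edges (so the leg's bounding box is flush with the corner).

B is a spool: two coaxial disc flanges of radius 124 mm and thickness 20 mm, joined by a core cylinder of radius 18 mm and height 153 mm. The lower flange rests on z = 0 and the three cylinders share a vertical axis.

C is a chair: 438×394 mm seat, 35 mm thick, top at z = 442 mm, on four 40 mm square corner legs flush with the seat edges. A 20 mm thick backrest slab spans the full seat width, extending 472 mm above the seat top, its back face flush with the seat's +y edge.

The spool is on top of the stool. The chair is on the floor beside the stool on its −x side.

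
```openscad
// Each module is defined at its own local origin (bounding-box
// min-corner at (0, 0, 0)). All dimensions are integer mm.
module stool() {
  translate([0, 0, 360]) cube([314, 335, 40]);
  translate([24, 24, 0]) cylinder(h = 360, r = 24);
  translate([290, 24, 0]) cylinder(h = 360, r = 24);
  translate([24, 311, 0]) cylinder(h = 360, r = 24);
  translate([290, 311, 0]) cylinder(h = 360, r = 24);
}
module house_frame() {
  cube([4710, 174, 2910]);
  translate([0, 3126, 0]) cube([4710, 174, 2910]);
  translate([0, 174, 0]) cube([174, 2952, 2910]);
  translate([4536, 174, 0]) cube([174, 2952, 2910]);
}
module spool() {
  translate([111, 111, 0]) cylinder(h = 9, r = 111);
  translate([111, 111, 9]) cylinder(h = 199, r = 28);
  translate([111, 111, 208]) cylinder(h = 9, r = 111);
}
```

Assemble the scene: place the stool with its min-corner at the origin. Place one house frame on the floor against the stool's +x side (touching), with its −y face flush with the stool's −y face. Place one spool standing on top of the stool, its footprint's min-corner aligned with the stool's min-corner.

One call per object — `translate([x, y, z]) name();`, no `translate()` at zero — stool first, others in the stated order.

stool();
translate([314, 0, 0]) house_frame();
translate([0, 0, 400]) spool();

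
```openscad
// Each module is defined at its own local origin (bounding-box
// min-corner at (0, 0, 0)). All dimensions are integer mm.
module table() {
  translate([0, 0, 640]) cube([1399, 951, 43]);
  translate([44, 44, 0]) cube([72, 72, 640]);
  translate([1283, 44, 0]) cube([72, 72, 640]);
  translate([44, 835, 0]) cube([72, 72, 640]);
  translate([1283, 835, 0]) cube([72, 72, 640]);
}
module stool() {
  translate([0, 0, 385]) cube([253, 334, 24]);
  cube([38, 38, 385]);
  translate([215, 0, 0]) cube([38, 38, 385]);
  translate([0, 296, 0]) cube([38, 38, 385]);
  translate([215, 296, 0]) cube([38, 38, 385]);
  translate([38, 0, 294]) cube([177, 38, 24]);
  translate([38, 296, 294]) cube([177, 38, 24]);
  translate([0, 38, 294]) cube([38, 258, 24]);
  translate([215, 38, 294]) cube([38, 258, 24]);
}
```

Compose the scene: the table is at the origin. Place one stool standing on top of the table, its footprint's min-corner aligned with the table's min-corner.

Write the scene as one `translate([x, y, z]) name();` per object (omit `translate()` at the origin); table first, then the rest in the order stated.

table();
translate([0, 0, 683]) stool();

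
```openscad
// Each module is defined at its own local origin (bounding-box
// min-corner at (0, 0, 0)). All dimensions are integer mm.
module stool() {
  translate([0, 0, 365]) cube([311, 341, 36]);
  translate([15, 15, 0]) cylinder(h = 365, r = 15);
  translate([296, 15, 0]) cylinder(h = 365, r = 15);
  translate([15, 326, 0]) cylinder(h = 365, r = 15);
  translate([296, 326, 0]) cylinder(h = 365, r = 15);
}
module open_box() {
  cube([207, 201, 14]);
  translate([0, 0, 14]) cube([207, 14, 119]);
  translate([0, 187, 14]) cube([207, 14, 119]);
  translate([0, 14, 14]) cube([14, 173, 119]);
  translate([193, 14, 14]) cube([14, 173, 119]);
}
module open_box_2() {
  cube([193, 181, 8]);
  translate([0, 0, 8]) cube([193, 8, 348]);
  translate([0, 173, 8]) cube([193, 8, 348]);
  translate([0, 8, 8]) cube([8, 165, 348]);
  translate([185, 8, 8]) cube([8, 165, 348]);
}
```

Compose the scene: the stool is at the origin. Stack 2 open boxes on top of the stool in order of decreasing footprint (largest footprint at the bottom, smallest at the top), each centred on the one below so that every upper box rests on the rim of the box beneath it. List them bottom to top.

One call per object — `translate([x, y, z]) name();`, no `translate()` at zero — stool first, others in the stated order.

stool();
translate([52, 70, 401]) open_box();
translate([59, 80, 534]) open_box_2();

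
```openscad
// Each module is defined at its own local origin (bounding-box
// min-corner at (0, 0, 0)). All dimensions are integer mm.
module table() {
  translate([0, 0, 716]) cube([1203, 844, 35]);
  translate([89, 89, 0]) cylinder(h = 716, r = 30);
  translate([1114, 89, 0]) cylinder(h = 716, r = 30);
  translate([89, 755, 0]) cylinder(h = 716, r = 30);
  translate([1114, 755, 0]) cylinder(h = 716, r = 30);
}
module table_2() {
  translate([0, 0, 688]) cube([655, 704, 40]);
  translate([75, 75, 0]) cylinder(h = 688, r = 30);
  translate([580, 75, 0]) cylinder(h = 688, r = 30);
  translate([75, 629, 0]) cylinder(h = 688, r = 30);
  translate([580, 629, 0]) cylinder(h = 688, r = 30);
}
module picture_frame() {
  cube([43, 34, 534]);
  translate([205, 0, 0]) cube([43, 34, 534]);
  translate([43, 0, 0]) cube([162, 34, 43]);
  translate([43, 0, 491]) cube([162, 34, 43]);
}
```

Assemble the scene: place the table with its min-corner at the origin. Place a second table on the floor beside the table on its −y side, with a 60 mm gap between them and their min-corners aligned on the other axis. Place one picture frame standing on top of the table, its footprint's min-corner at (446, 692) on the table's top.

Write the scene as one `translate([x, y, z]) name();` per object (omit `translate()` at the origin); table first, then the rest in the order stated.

table();
translate([0, -764, 0]) table_2();
translate([446, 692, 751]) picture_frame();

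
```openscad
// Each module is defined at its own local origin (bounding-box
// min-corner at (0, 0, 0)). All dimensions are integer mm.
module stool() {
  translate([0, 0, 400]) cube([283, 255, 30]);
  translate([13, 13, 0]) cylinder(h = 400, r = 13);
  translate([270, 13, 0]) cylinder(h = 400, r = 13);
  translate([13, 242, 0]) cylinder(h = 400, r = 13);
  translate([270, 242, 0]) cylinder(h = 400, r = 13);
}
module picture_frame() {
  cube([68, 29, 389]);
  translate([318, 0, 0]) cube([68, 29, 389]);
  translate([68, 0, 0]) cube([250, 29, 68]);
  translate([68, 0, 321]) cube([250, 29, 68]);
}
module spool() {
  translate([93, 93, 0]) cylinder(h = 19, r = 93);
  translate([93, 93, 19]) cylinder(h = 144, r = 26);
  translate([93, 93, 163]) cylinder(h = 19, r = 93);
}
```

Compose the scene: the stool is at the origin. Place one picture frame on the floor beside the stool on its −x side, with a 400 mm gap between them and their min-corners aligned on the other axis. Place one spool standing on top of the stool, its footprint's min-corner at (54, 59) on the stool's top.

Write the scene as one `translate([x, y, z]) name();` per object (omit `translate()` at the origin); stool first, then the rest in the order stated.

stool();
translate([-786, 0, 0]) picture_frame();
translate([54, 59, 430]) spool();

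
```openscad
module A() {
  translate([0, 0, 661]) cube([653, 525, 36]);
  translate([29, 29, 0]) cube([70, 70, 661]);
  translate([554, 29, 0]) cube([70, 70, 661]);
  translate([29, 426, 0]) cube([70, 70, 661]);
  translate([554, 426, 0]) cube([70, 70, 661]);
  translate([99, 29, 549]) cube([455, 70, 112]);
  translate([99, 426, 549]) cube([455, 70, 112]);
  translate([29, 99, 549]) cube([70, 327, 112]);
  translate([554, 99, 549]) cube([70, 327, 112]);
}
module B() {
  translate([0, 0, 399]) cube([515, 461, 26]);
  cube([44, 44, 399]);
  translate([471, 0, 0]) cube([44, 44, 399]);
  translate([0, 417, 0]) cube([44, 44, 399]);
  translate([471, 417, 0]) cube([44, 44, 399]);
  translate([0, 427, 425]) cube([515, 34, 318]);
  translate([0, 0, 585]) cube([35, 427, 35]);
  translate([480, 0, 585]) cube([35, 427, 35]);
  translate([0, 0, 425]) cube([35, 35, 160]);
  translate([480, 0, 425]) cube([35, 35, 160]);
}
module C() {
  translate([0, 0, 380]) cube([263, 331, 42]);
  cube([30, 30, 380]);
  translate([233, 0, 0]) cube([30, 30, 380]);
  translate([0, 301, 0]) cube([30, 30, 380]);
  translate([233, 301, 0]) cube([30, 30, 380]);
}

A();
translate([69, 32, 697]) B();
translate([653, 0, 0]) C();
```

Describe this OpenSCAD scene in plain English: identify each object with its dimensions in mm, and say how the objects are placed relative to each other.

A is a table: top 653 mm (x) × 525 mm (y), 36 mm thick, upper face at z = 697 mm, on four 70×70 mm square legs, each inset 29 mm from the nearest pair of top edges, running from z = 0 to the bottom of the top. Four apron rails, 70 mm thick and 112 mm tall, run between adjacent legs with their top edges flush with the underside of the top and their outer faces flush with the legs' outer faces.

B is a chair: 515×461 mm seat, 26 mm thick, top at z = 425 mm, on four 44 mm square corner legs flush with the seat edges. A 34 mm thick backrest slab spans the full seat width, extending 318 mm above the seat top, its back face flush with the seat's +y edge. Two armrests of 35×35 mm section run along each side from the seat's front edge to the front of the backrest, top faces 195 mm above the seat top and outer faces flush with the seat's x-edges; a 35×35 mm post under the front of each armrest stands on the seat at the front corner.

C is a four-legged stool. The seat is 263×331 mm, 42 mm thick, top at z = 422 mm. It stands on four square legs, each 30×30 mm in cross-section, from z = 0 to the seat underside, each flush with a corner of the seat.

The chair is on top of the table, centred. The stool is against the table's +x side, with their −y faces flush.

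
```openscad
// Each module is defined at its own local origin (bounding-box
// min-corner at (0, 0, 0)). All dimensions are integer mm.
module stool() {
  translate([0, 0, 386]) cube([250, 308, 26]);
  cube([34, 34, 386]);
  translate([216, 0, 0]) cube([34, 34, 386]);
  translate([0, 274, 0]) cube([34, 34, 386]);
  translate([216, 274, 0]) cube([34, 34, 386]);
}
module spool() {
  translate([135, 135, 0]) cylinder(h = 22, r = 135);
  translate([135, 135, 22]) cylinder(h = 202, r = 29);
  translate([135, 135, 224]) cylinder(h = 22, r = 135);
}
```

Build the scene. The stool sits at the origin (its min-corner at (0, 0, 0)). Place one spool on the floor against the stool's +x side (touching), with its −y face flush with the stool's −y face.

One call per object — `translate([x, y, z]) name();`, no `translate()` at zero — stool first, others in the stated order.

stool();
translate([250, 0, 0]) spool();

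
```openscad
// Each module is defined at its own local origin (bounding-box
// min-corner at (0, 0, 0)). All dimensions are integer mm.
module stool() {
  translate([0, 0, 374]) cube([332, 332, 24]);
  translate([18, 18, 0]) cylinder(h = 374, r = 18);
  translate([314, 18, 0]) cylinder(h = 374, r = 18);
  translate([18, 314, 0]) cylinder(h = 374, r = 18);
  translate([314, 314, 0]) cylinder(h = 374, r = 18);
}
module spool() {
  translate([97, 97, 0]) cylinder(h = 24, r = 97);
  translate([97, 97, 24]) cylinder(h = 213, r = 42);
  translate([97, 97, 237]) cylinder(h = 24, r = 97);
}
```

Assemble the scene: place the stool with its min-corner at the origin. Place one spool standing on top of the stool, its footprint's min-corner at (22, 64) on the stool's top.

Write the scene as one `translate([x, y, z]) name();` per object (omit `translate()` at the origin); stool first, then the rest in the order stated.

stool();
translate([22, 64, 398]) spool();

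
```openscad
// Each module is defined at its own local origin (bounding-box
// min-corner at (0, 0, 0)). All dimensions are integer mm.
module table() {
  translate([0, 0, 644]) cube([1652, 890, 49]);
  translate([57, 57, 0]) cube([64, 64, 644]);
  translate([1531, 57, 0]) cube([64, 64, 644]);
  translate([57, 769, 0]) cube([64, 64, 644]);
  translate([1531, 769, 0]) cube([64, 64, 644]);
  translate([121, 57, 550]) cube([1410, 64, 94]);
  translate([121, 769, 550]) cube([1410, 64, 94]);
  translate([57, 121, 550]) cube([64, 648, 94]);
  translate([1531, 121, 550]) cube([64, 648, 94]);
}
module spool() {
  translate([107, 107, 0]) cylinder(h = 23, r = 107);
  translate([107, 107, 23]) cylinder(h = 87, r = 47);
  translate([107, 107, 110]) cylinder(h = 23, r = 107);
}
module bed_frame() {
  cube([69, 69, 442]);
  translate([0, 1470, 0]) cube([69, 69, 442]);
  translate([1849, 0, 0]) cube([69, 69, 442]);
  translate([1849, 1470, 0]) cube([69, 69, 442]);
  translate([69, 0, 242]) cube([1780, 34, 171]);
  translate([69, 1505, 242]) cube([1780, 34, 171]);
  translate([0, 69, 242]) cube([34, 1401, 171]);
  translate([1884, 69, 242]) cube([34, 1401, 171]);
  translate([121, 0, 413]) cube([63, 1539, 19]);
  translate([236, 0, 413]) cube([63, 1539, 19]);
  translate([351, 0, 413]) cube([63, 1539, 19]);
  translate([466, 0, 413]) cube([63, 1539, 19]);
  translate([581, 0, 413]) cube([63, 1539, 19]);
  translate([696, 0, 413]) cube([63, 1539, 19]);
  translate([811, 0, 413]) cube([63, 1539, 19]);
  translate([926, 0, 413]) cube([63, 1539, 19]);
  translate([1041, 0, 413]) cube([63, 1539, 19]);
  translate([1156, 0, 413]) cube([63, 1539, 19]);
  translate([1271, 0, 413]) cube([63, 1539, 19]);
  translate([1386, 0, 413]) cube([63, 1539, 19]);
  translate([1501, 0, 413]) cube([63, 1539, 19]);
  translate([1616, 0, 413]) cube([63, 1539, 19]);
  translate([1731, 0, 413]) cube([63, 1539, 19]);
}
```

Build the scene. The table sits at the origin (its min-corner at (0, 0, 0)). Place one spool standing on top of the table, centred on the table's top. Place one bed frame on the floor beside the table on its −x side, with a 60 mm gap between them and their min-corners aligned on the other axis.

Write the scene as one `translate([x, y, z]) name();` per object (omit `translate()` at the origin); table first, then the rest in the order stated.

table();
translate([719, 338, 693]) spool();
translate([-1978, 0, 0]) bed_frame();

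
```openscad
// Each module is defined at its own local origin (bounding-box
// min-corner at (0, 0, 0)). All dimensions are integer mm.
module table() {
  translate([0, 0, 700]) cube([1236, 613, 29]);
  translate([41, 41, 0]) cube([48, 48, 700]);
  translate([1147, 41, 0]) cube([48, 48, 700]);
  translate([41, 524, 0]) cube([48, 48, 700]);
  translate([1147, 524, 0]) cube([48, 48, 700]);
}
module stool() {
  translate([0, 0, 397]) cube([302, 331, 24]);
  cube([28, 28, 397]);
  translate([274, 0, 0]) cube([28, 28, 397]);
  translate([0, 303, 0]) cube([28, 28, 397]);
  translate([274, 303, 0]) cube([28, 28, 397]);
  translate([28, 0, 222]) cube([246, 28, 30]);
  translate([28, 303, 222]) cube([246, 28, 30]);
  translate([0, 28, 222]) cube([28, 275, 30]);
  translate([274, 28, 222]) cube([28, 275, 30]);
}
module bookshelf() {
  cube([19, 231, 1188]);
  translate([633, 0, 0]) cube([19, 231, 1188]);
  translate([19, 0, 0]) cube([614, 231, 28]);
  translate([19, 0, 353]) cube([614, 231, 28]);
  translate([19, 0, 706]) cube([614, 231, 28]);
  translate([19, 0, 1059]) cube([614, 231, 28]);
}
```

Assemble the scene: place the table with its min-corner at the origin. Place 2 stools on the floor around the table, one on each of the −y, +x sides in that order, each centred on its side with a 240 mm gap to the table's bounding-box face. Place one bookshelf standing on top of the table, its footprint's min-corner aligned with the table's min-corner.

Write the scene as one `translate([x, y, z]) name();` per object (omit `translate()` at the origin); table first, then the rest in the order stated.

table();
translate([467, -571, 0]) stool();
translate([1476, 141, 0]) stool();
translate([0, 0, 729]) bookshelf();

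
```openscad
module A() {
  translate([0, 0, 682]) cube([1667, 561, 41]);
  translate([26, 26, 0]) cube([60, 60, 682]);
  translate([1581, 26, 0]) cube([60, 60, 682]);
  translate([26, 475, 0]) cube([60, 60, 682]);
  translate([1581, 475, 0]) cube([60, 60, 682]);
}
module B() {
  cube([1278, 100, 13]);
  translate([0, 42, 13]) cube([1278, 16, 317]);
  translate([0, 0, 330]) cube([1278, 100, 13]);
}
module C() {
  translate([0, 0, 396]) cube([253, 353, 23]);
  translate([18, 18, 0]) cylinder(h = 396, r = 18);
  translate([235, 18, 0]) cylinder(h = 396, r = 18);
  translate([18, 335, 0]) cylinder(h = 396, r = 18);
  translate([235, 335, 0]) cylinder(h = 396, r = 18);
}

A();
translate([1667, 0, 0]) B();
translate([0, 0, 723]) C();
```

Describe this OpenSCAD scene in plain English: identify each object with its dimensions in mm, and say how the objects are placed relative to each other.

A is a table: top 1667 mm (x) × 561 mm (y), 41 mm thick, upper face at z = 723 mm, on four 60×60 mm square legs, each inset 26 mm from the nearest pair of top edges, running from z = 0 to the bottom of the top.

B is an I-beam lying along x, 1278 mm long. Overall section height 343 mm. Two flanges 100 mm wide (y) and 13 mm thick, one on the floor and one at the top; a web 16 mm thick runs between them, centred on the flange width.

C is a simple wooden stool: a rectangular seat 253 mm (x) by 353 mm (y), 23 mm thick, top face at z = 419 mm, on four round legs, each 36 mm in diameter. The legs rest on z = 0, each leg's axis is inset half a diameter from the nearest pair of seat edges (so the leg's bounding box is flush with the corner).

The I-beam is against the table's +x side, with their −y faces flush. The stool is on top of the table.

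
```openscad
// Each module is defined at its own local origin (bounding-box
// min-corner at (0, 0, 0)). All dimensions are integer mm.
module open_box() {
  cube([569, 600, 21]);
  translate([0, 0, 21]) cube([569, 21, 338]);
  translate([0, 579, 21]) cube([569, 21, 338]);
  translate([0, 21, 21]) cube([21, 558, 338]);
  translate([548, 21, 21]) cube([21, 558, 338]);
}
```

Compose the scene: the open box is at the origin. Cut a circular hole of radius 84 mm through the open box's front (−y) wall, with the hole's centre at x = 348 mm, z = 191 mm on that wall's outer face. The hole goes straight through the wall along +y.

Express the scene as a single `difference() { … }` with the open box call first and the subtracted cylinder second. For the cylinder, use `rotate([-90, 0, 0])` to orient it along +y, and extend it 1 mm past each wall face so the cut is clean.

difference() {
  open_box();
  translate([348, -1, 191]) rotate([-90, 0, 0]) cylinder(h = 23, r = 84);
}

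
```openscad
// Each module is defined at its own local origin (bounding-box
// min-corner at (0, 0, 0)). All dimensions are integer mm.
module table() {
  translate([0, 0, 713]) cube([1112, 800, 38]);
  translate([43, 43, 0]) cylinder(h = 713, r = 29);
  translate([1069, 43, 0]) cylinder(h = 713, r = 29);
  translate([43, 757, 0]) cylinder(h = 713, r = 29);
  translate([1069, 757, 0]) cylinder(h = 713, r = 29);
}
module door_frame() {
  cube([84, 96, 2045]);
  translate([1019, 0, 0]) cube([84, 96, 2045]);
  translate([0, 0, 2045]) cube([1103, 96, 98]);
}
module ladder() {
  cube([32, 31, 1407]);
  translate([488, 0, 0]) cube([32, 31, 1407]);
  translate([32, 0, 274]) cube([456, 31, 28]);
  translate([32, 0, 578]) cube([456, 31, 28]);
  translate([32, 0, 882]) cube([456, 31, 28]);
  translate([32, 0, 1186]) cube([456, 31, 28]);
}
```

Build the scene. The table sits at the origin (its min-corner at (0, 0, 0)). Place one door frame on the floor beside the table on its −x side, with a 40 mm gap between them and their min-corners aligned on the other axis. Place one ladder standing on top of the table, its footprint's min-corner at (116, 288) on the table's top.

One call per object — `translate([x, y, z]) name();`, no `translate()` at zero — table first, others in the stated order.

table();
translate([-1143, 0, 0]) door_frame();
translate([116, 288, 751]) ladder();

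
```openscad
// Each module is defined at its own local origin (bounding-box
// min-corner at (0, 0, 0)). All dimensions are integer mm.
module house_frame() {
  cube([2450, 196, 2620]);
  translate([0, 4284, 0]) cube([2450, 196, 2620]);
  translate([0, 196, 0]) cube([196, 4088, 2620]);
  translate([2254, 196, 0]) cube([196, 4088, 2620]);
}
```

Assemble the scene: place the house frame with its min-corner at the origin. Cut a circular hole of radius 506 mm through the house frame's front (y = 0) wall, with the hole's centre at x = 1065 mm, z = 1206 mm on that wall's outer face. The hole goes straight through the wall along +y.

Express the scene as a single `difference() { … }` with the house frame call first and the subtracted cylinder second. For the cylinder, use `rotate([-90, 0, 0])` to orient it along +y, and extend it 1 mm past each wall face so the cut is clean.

difference() {
  house_frame();
  translate([1065, -1, 1206]) rotate([-90, 0, 0]) cylinder(h = 198, r = 506);
}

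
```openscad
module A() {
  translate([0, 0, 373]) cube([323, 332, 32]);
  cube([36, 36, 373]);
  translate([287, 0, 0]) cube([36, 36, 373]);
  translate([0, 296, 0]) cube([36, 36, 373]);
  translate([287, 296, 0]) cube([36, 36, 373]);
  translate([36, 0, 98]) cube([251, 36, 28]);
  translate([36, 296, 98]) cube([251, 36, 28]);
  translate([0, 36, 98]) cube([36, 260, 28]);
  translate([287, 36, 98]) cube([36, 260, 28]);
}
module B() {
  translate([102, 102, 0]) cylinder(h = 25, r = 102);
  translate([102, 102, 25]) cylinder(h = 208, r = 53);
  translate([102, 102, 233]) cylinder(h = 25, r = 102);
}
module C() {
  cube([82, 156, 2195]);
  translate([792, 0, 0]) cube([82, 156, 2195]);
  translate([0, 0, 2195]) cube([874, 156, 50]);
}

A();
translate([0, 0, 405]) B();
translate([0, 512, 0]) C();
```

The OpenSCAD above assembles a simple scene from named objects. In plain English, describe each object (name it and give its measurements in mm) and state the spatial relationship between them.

A is a four-legged stool. The seat is a 323×332×32 mm slab whose top surface is at z = 405 mm; four square legs, each 36×36 mm in cross-section, run from the floor (z = 0) to the underside of the seat, each flush with a corner of the seat. Four stretchers, 36 mm wide and 28 mm tall, connect adjacent legs with their undersides at z = 98 mm, each running between the inner faces of the legs it joins and aligned with the legs' outer faces on the other axis.

B is a spool: two coaxial disc flanges of radius 102 mm and thickness 25 mm, joined by a core cylinder of radius 53 mm and height 208 mm. The lower flange rests on z = 0 and the three cylinders share a vertical axis.

C is a rectangular door frame: two vertical jambs of 82×156 mm section, 2195 mm tall, with a clear opening 710 mm wide between their inner faces. A header 50 mm tall and 156 mm deep lies on top of the jambs and spans the full outside width.

The spool is on top of the stool. The door frame is on the floor beside the stool on its +y side.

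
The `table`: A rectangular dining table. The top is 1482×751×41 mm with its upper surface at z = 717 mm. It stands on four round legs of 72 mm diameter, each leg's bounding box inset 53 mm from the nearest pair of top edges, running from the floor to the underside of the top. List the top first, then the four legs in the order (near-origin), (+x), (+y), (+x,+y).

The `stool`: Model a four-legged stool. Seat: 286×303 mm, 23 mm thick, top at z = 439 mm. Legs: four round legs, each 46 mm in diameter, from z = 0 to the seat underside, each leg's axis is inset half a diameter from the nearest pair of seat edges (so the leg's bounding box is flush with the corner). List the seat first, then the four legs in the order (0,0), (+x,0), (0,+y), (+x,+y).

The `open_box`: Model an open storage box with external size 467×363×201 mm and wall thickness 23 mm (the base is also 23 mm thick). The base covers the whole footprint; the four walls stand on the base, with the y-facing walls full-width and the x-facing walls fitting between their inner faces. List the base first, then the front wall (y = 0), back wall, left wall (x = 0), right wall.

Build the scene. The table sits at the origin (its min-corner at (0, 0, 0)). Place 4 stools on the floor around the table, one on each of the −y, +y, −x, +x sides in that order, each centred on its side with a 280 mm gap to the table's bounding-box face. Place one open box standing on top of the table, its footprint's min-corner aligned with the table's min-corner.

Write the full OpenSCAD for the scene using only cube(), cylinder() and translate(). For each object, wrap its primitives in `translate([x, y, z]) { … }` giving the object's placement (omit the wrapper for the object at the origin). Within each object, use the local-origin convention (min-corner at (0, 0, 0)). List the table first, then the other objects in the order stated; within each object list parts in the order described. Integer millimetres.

translate([0, 0, 676]) cube([1482, 751, 41]);
translate([89, 89, 0]) cylinder(h = 676, r = 36);
translate([1393, 89, 0]) cylinder(h = 676, r = 36);
translate([89, 662, 0]) cylinder(h = 676, r = 36);
translate([1393, 662, 0]) cylinder(h = 676, r = 36);
translate([598, -583, 0]) {
  translate([0, 0, 416]) cube([286, 303, 23]);
  translate([23, 23, 0]) cylinder(h = 416, r = 23);
  translate([263, 23, 0]) cylinder(h = 416, r = 23);
  translate([23, 280, 0]) cylinder(h = 416, r = 23);
  translate([263, 280, 0]) cylinder(h = 416, r = 23);
}
translate([598, 1031, 0]) {
  translate([0, 0, 416]) cube([286, 303, 23]);
  translate([23, 23, 0]) cylinder(h = 416, r = 23);
  translate([263, 23, 0]) cylinder(h = 416, r = 23);
  translate([23, 280, 0]) cylinder(h = 416, r = 23);
  translate([263, 280, 0]) cylinder(h = 416, r = 23);
}
translate([-566, 224, 0]) {
  translate([0, 0, 416]) cube([286, 303, 23]);
  translate([23, 23, 0]) cylinder(h = 416, r = 23);
  translate([263, 23, 0]) cylinder(h = 416, r = 23);
  translate([23, 280, 0]) cylinder(h = 416, r = 23);
  translate([263, 280, 0]) cylinder(h = 416, r = 23);
}
translate([1762, 224, 0]) {
  translate([0, 0, 416]) cube([286, 303, 23]);
  translate([23, 23, 0]) cylinder(h = 416, r = 23);
  translate([263, 23, 0]) cylinder(h = 416, r = 23);
  translate([23, 280, 0]) cylinder(h = 416, r = 23);
  translate([263, 280, 0]) cylinder(h = 416, r = 23);
}
translate([0, 0, 717]) {
  cube([467, 363, 23]);
  translate([0, 0, 23]) cube([467, 23, 178]);
  translate([0, 340, 23]) cube([467, 23, 178]);
  translate([0, 23, 23]) cube([23, 317, 178]);
  translate([444, 23, 23]) cube([23, 317, 178]);
}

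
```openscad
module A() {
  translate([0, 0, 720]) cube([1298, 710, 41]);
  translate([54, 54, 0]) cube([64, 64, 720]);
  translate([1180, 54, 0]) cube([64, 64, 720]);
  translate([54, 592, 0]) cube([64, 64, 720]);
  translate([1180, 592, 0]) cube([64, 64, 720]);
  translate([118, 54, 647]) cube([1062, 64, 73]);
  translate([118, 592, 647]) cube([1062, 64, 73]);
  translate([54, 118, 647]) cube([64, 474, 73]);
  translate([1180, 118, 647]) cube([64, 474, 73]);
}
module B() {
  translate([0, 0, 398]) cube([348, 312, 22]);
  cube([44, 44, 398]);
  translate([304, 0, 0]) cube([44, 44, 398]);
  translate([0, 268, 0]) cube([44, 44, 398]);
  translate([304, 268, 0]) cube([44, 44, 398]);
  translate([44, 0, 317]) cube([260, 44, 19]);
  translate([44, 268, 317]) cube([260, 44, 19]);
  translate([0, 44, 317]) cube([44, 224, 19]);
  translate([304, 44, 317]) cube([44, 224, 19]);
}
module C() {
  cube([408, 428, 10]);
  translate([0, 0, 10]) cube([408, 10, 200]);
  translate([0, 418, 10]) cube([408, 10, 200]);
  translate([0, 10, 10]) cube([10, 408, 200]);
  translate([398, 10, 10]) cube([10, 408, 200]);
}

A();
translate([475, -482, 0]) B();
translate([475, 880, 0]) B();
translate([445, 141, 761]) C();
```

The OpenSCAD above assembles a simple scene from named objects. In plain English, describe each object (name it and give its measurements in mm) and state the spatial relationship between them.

A is a table with a 1298×710 mm rectangular top, 41 mm thick, top surface at z = 761 mm, supported by four 64×64 mm square legs, each inset 54 mm from the nearest pair of top edges, running from the floor. Four apron rails, 64 mm thick and 73 mm tall, run between adjacent legs with their top edges flush with the underside of the top and their outer faces flush with the legs' outer faces.

B is a four-legged stool. The seat is 348×312 mm, 22 mm thick, top at z = 420 mm. It stands on four square legs, each 44×44 mm in cross-section, from z = 0 to the seat underside, each flush with a corner of the seat. Four stretchers, 44 mm wide and 19 mm tall, connect adjacent legs with their undersides at z = 317 mm, each running between the inner faces of the legs it joins and aligned with the legs' outer faces on the other axis.

C is an open-topped rectangular box: outside dimensions 408×428×210 mm, with a uniform wall and base thickness of 10 mm. The base is a full 408×428 slab on the floor; four walls sit on top of the base. The front and back walls (the −y and +y sides) span the full width; the two side walls fit between them.

Two stools sit around the table at the −y, +y sides. The open box is on top of the table, centred.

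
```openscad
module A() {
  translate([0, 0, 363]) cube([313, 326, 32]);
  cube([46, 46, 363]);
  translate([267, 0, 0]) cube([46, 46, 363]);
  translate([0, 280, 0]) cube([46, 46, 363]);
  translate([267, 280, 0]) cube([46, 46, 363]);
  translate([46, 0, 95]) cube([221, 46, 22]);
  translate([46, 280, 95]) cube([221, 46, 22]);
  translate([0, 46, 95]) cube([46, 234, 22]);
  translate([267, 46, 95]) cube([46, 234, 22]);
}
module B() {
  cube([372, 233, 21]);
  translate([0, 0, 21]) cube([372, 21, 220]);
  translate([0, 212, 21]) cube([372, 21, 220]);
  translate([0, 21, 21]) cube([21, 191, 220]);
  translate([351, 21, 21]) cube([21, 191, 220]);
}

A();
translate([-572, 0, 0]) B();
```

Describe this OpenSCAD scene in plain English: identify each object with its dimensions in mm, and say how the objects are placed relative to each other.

A is a simple wooden stool: a rectangular seat 313 mm (x) by 326 mm (y), 32 mm thick, top face at z = 395 mm, on four square legs, each 46×46 mm in cross-section. The legs rest on z = 0, each flush with a corner of the seat. Four stretchers, 46 mm wide and 22 mm tall, connect adjacent legs with their undersides at z = 95 mm, each running between the inner faces of the legs it joins and aligned with the legs' outer faces on the other axis.

B is an open storage box with external size 372×233×241 mm and wall thickness 21 mm (the base is also 21 mm thick). The base covers the whole footprint; the four walls stand on the base, with the y-facing walls full-width and the x-facing walls fitting between their inner faces.

The open box is on the floor beside the stool on its −x side.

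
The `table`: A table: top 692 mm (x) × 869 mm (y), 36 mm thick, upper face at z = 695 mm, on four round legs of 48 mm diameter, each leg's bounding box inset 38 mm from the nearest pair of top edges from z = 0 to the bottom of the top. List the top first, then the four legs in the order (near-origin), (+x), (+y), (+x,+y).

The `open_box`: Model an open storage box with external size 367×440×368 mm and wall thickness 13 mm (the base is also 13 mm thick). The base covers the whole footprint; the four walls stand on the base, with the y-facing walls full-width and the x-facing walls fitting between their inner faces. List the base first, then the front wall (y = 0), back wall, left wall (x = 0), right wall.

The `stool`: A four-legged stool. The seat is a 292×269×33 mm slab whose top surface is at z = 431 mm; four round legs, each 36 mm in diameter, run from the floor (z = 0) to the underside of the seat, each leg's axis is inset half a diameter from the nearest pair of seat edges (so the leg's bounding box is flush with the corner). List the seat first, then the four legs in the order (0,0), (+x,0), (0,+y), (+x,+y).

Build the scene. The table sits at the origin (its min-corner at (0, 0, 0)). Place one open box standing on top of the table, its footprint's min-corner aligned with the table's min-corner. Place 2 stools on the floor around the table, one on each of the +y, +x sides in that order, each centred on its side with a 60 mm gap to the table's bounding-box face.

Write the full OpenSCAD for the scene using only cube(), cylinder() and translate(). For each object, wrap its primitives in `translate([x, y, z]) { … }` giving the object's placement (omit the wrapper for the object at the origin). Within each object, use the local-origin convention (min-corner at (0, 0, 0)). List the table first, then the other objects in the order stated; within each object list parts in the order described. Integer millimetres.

translate([0, 0, 659]) cube([692, 869, 36]);
translate([62, 62, 0]) cylinder(h = 659, r = 24);
translate([630, 62, 0]) cylinder(h = 659, r = 24);
translate([62, 807, 0]) cylinder(h = 659, r = 24);
translate([630, 807, 0]) cylinder(h = 659, r = 24);
translate([0, 0, 695]) {
  cube([367, 440, 13]);
  translate([0, 0, 13]) cube([367, 13, 355]);
  translate([0, 427, 13]) cube([367, 13, 355]);
  translate([0, 13, 13]) cube([13, 414, 355]);
  translate([354, 13, 13]) cube([13, 414, 355]);
}
translate([200, 929, 0]) {
  translate([0, 0, 398]) cube([292, 269, 33]);
  translate([18, 18, 0]) cylinder(h = 398, r = 18);
  translate([274, 18, 0]) cylinder(h = 398, r = 18);
  translate([18, 251, 0]) cylinder(h = 398, r = 18);
  translate([274, 251, 0]) cylinder(h = 398, r = 18);
}
translate([752, 300, 0]) {
  translate([0, 0, 398]) cube([292, 269, 33]);
  translate([18, 18, 0]) cylinder(h = 398, r = 18);
  translate([274, 18, 0]) cylinder(h = 398, r = 18);
  translate([18, 251, 0]) cylinder(h = 398, r = 18);
  translate([274, 251, 0]) cylinder(h = 398, r = 18);
}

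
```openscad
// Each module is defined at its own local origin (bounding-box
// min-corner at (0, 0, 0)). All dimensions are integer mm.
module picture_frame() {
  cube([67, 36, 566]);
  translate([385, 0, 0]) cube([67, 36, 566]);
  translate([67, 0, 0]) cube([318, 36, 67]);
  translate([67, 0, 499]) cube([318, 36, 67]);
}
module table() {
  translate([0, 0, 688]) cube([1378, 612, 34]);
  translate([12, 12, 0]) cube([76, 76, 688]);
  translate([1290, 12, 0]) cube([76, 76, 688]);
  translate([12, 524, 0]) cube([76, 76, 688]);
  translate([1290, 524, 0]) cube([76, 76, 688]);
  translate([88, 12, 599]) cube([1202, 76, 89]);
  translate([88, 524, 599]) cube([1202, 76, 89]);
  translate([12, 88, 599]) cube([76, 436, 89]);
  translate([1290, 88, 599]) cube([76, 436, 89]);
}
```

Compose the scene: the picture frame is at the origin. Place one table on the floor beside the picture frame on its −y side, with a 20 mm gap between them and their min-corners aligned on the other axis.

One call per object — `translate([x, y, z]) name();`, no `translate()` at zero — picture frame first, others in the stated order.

picture_frame();
translate([0, -632, 0]) table();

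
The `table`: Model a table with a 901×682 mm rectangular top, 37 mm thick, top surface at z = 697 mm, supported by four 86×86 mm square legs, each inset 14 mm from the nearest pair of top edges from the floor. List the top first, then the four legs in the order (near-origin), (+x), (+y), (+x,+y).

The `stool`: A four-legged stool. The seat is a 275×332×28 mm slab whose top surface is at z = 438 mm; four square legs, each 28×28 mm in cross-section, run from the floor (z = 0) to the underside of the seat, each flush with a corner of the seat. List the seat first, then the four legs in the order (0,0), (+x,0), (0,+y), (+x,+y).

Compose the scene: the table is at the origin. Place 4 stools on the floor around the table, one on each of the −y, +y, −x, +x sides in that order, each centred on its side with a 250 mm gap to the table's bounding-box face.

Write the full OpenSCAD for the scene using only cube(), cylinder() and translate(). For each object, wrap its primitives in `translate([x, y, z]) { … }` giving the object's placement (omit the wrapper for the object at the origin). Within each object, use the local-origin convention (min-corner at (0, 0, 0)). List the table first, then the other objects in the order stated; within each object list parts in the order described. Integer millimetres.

translate([0, 0, 660]) cube([901, 682, 37]);
translate([14, 14, 0]) cube([86, 86, 660]);
translate([801, 14, 0]) cube([86, 86, 660]);
translate([14, 582, 0]) cube([86, 86, 660]);
translate([801, 582, 0]) cube([86, 86, 660]);
translate([313, -582, 0]) {
  translate([0, 0, 410]) cube([275, 332, 28]);
  cube([28, 28, 410]);
  translate([247, 0, 0]) cube([28, 28, 410]);
  translate([0, 304, 0]) cube([28, 28, 410]);
  translate([247, 304, 0]) cube([28, 28, 410]);
}
translate([313, 932, 0]) {
  translate([0, 0, 410]) cube([275, 332, 28]);
  cube([28, 28, 410]);
  translate([247, 0, 0]) cube([28, 28, 410]);
  translate([0, 304, 0]) cube([28, 28, 410]);
  translate([247, 304, 0]) cube([28, 28, 410]);
}
translate([-525, 175, 0]) {
  translate([0, 0, 410]) cube([275, 332, 28]);
  cube([28, 28, 410]);
  translate([247, 0, 0]) cube([28, 28, 410]);
  translate([0, 304, 0]) cube([28, 28, 410]);
  translate([247, 304, 0]) cube([28, 28, 410]);
}
translate([1151, 175, 0]) {
  translate([0, 0, 410]) cube([275, 332, 28]);
  cube([28, 28, 410]);
  translate([247, 0, 0]) cube([28, 28, 410]);
  translate([0, 304, 0]) cube([28, 28, 410]);
  translate([247, 304, 0]) cube([28, 28, 410]);
}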